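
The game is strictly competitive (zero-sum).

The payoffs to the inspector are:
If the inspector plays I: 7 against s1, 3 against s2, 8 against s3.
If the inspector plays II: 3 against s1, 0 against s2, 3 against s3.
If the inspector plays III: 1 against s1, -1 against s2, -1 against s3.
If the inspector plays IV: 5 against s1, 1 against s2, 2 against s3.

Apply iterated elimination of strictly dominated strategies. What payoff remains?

3

Row III is strictly dominated by row I (7>1, 3>-1, 8>-1); eliminate III.
Column s3 is strictly dominated by s2 for the inspectee (3<8, 0<3, 1<2); eliminate s3.
Row IV is strictly dominated by row I (7>5, 3>1); eliminate IV.
Row II is strictly dominated by row I (7>3, 3>0); eliminate II.
Column s1 is strictly dominated by s2 for the inspectee (3<7); eliminate s1.
Only (I, s2) remains, with payoff 3.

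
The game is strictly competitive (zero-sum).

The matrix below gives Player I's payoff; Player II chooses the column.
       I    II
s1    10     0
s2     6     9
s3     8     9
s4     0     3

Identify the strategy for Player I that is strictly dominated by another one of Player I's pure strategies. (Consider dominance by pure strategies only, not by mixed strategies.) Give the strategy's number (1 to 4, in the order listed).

4

Compare s4 with s2: 6 > 0, 9 > 3.
So s2 strictly dominates s4 for Player I; s4 is strictly dominated.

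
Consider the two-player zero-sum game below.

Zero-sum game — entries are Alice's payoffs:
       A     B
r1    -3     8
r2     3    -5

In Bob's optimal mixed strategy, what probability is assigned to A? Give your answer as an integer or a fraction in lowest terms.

13/19

Row minima are -3 and -5, so Alice's maximin is -3; column maxima are 3 and 8, so Bob's minimax is 3. These differ, so the equilibrium is in mixed strategies.
Let Bob play A with probability q. Alice is indifferent when −3q + 8(1−q) = 3q − 5(1−q), giving q = 13/19.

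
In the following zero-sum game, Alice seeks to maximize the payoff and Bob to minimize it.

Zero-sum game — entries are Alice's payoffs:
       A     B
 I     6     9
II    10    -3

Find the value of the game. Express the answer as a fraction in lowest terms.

Row minima are 6 and -3, so Alice's maximin is 6; column maxima are 10 and 9, so Bob's minimax is 9. These differ, so the equilibrium is in mixed strategies.
Let Alice play I with probability p. Bob is indifferent when 6p + 10(1−p) = 9p − 3(1−p), giving p = 13/16.
Let Bob play A with probability q. Alice is indifferent when 6q + 9(1−q) = 10q − 3(1−q), giving q = 3/4.
The value is 6·(3/4) + (9)·(1/4) = 27/4.

27/4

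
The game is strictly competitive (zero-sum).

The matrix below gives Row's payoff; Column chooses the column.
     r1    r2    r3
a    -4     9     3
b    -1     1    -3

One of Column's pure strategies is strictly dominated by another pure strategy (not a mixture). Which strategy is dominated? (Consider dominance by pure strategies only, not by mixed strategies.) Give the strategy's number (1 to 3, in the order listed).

Column prefers columns that give Row less. Compare r2 with r1: -4 < 9, -1 < 1.
So r1 strictly dominates r2 for Column; r2 is strictly dominated.

2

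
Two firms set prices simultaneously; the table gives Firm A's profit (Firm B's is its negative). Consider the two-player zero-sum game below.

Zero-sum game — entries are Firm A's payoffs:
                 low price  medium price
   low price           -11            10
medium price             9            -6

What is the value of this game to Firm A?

2/3

Row minima are -11 and -6, so Firm A's maximin is -6; column maxima are 9 and 10, so Firm B's minimax is 9. These differ, so the equilibrium is in mixed strategies.
Let Firm A play low price with probability p. Firm B is indifferent when −11p + 9(1−p) = 10p − 6(1−p), giving p = 5/12.
Let Firm B play low price with probability q. Firm A is indifferent when −11q + 10(1−q) = 9q − 6(1−q), giving q = 4/9.
The value is -11·(4/9) + (10)·(5/9) = 2/3.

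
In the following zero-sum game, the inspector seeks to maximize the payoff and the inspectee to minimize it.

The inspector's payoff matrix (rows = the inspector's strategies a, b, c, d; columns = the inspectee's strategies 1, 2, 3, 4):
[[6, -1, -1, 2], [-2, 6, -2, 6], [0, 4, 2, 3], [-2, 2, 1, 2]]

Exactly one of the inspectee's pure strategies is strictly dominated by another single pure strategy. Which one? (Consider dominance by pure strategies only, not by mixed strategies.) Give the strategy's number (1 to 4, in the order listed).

The inspectee prefers columns that give the inspector less. Compare 4 with 3: -1 < 2, -2 < 6, 2 < 3, 1 < 2.
So 3 strictly dominates 4 for the inspectee; 4 is strictly dominated.

4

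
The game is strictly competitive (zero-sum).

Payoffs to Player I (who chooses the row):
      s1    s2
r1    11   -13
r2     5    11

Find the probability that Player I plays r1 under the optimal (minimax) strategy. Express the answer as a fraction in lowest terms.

1/5

Row minima are -13 and 5, so Player I's maximin is 5; column maxima are 11 and 11, so Player II's minimax is 11. These differ, so the equilibrium is in mixed strategies.
Let Player I play r1 with probability p. Player II is indifferent when 11p + 5(1−p) = −13p + 11(1−p), giving p = 1/5.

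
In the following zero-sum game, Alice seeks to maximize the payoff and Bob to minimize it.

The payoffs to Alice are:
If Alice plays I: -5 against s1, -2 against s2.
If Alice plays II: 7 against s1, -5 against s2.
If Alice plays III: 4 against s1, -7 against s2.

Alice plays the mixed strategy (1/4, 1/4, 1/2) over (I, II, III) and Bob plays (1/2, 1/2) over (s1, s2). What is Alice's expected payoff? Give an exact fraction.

Against (1/2, 1/2), each row's expected payoff is I: -7/2; II: 1; III: -3/2.
Taking the (1/4, 1/4, 1/2)-weighted average: (1/4)·(-7/2) + (1/4)·(1) + (1/2)·(-3/2) = -11/8.

-11/8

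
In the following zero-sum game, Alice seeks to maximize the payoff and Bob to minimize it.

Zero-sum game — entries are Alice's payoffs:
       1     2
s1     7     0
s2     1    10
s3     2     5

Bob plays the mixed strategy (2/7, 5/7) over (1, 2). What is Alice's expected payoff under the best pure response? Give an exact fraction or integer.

52/7

s1: (7)·(2/7) + (0)·(5/7) = 2.
s2: (1)·(2/7) + (10)·(5/7) = 52/7.
s3: (2)·(2/7) + (5)·(5/7) = 29/7.
The best pure response is s2 with expected payoff 52/7.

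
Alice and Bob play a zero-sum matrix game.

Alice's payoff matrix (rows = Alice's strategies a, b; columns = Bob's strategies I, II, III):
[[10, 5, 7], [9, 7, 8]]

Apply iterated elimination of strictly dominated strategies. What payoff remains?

Column I is strictly dominated by II for Bob (5<10, 7<9); eliminate I.
Column III is strictly dominated by II for Bob (5<7, 7<8); eliminate III.
Row a is strictly dominated by row b (7>5); eliminate a.
Only (b, II) remains, with payoff 7.

7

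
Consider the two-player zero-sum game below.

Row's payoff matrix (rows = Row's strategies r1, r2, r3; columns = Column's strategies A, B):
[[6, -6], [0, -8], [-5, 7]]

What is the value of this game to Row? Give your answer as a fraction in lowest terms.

Row r2 is strictly dominated by row r1, so Row never plays it.
The remaining 2×2 game on (r1, r3) × (A, B) has no saddle point. Let Row play r1 with probability p; indifference gives 6p − 5(1−p) = −6p + 7(1−p), so p = 1/2.
Similarly Column's optimal q on A is 13/24, and the value is 6·(13/24) + (-6)·(11/24) = 1/2.

1/2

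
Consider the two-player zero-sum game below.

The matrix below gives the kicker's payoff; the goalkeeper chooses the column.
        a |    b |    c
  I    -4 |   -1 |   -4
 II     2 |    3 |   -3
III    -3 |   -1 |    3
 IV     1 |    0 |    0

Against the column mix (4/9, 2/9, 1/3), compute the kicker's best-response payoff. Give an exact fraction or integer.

I: (-4)·(4/9) + (-1)·(2/9) + (-4)·(1/3) = -10/3.
II: (2)·(4/9) + (3)·(2/9) + (-3)·(1/3) = 5/9.
III: (-3)·(4/9) + (-1)·(2/9) + (3)·(1/3) = -5/9.
IV: (1)·(4/9) + (0)·(2/9) + (0)·(1/3) = 4/9.
The best pure response is II with expected payoff 5/9.

5/9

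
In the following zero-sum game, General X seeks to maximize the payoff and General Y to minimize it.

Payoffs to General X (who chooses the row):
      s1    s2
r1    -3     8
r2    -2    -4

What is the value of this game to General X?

-28/13

Row minima are -3 and -4, so General X's maximin is -3; column maxima are -2 and 8, so General Y's minimax is -2. These differ, so the equilibrium is in mixed strategies.
Let General X play r1 with probability p. General Y is indifferent when −3p − 2(1−p) = 8p − 4(1−p), giving p = 2/13.
Let General Y play s1 with probability q. General X is indifferent when −3q + 8(1−q) = −2q − 4(1−q), giving q = 12/13.
The value is -3·(12/13) + (8)·(1/13) = -28/13.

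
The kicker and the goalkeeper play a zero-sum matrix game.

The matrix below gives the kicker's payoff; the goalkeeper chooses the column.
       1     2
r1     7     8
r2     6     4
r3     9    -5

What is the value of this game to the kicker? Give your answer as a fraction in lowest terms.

Row r2 is strictly dominated by row r1, so the kicker never plays it.
The remaining 2×2 game on (r1, r3) × (1, 2) has no saddle point. Let the kicker play r1 with probability p; indifference gives 7p + 9(1−p) = 8p − 5(1−p), so p = 14/15.
Similarly the goalkeeper's optimal q on 1 is 13/15, and the value is 7·(13/15) + (8)·(2/15) = 107/15.

107/15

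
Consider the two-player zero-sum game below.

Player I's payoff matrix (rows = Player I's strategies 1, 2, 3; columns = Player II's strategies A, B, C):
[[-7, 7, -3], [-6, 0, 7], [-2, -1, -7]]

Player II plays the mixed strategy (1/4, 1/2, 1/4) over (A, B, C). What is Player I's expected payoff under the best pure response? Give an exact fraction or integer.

1

1: (-7)·(1/4) + (7)·(1/2) + (-3)·(1/4) = 1.
2: (-6)·(1/4) + (0)·(1/2) + (7)·(1/4) = 1/4.
3: (-2)·(1/4) + (-1)·(1/2) + (-7)·(1/4) = -11/4.
The best pure response is 1 with expected payoff 1.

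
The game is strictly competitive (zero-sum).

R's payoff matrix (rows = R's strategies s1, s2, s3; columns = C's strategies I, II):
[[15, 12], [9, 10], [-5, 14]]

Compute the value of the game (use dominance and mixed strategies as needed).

Row s2 is strictly dominated by row s1, so R never plays it.
The remaining 2×2 game on (s1, s3) × (I, II) has no saddle point. Let R play s1 with probability p; indifference gives 15p − 5(1−p) = 12p + 14(1−p), so p = 19/22.
Similarly C's optimal q on I is 1/11, and the value is 15·(1/11) + (12)·(10/11) = 135/11.

135/11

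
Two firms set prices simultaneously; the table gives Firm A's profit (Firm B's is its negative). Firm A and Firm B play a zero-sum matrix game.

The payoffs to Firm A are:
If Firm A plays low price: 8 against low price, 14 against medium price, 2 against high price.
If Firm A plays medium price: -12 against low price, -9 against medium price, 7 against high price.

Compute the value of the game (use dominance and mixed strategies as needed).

16/5

Column medium price is strictly dominated by low price for Firm B (it gives Firm A more in every row).
The remaining 2×2 game on (low price, medium price) × (low price, high price) has no saddle point. Let Firm A play low price with probability p; indifference gives 8p − 12(1−p) = 2p + 7(1−p), so p = 19/25.
Similarly Firm B's optimal q on low price is 1/5, and the value is 8·(1/5) + (2)·(4/5) = 16/5.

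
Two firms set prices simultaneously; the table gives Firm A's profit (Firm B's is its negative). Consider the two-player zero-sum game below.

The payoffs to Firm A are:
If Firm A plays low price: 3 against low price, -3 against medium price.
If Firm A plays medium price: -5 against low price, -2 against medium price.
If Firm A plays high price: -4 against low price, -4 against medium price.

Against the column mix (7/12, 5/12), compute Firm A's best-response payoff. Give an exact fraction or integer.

1/2

low price: (3)·(7/12) + (-3)·(5/12) = 1/2.
medium price: (-5)·(7/12) + (-2)·(5/12) = -15/4.
high price: (-4)·(7/12) + (-4)·(5/12) = -4.
The best pure response is low price with expected payoff 1/2.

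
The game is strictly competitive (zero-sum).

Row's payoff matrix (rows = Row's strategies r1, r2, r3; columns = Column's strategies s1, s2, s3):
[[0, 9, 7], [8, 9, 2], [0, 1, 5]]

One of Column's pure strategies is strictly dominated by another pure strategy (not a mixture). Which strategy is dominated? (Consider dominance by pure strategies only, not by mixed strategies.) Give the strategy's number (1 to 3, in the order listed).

2

Column prefers columns that give Row less. Compare s2 with s1: 0 < 9, 8 < 9, 0 < 1.
So s1 strictly dominates s2 for Column; s2 is strictly dominated.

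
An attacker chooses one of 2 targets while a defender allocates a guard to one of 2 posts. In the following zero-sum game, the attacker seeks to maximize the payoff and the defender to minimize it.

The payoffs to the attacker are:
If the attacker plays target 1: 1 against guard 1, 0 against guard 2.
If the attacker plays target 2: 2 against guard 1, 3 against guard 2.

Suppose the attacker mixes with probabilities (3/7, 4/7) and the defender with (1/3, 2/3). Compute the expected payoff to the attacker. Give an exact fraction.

5/3

Against (1/3, 2/3), each row's expected payoff is target 1: 1/3; target 2: 8/3.
Taking the (3/7, 4/7)-weighted average: (3/7)·(1/3) + (4/7)·(8/3) = 5/3.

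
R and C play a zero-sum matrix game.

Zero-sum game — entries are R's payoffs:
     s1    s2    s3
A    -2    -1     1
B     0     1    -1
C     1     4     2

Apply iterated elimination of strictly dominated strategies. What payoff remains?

1

Column s2 is strictly dominated by s1 for C (-2<-1, 0<1, 1<4); eliminate s2.
Row B is strictly dominated by row C (1>0, 2>-1); eliminate B.
Row A is strictly dominated by row C (1>-2, 2>1); eliminate A.
Column s3 is strictly dominated by s1 for C (1<2); eliminate s3.
Only (C, s1) remains, with payoff 1.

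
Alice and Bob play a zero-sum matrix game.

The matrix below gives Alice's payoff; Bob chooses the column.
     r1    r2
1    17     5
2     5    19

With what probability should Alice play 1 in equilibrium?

7/13

Row minima are 5 and 5, so Alice's maximin is 5; column maxima are 17 and 19, so Bob's minimax is 17. These differ, so the equilibrium is in mixed strategies.
Let Alice play 1 with probability p. Bob is indifferent when 17p + 5(1−p) = 5p + 19(1−p), giving p = 7/13.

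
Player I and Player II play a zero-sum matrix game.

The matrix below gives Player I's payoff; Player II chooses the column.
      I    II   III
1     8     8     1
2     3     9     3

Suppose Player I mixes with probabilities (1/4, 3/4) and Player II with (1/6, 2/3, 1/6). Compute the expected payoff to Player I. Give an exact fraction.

167/24

Against (1/6, 2/3, 1/6), each row's expected payoff is 1: 41/6; 2: 7.
Taking the (1/4, 3/4)-weighted average: (1/4)·(41/6) + (3/4)·(7) = 167/24.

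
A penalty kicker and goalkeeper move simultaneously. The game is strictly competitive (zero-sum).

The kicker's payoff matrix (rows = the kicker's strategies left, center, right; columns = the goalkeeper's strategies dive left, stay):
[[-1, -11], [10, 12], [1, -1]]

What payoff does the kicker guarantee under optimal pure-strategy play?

10

Row minima: -11, 10, -1 → the kicker's maximin is 10.
Column maxima: 10, 12 → the goalkeeper's minimax is 10.
They coincide at (center, dive left), so the value is 10.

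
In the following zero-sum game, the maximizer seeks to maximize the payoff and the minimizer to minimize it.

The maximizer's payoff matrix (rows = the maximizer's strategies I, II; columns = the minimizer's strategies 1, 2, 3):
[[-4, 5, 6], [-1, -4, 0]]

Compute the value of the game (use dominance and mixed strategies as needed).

-7/4

Column 3 is strictly dominated by 2 for the minimizer (it gives the maximizer more in every row).
The remaining 2×2 game on (I, II) × (1, 2) has no saddle point. Let the maximizer play I with probability p; indifference gives −4p − (1−p) = 5p − 4(1−p), so p = 1/4.
Similarly the minimizer's optimal q on 1 is 3/4, and the value is -4·(3/4) + (5)·(1/4) = -7/4.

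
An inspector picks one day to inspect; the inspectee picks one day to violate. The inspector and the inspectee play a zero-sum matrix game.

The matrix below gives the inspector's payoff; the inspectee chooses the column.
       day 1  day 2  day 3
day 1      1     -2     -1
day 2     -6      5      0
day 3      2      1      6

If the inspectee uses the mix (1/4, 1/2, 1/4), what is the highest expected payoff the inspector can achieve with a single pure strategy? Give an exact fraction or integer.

5/2

day 1: (1)·(1/4) + (-2)·(1/2) + (-1)·(1/4) = -1.
day 2: (-6)·(1/4) + (5)·(1/2) + (0)·(1/4) = 1.
day 3: (2)·(1/4) + (1)·(1/2) + (6)·(1/4) = 5/2.
The best pure response is day 3 with expected payoff 5/2.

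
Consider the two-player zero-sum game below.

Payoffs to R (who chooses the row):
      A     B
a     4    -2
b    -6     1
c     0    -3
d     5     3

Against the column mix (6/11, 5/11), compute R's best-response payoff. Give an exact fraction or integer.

a: (4)·(6/11) + (-2)·(5/11) = 14/11.
b: (-6)·(6/11) + (1)·(5/11) = -31/11.
c: (0)·(6/11) + (-3)·(5/11) = -15/11.
d: (5)·(6/11) + (3)·(5/11) = 45/11.
The best pure response is d with expected payoff 45/11.

45/11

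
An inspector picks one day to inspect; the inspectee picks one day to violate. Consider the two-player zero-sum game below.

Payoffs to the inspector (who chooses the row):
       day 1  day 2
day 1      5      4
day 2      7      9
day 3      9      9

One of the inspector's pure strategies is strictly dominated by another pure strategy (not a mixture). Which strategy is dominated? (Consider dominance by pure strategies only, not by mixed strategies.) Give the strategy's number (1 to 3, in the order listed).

1

Compare day 1 with day 2: 7 > 5, 9 > 4.
So day 2 strictly dominates day 1 for the inspector; day 1 is strictly dominated.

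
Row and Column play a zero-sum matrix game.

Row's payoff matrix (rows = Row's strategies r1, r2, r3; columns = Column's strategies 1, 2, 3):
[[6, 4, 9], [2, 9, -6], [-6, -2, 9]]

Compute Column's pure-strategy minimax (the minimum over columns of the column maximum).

The worst case (largest entry) in each column is 1: 6, 2: 9, 3: 9.
The best (smallest) of these is 6.

6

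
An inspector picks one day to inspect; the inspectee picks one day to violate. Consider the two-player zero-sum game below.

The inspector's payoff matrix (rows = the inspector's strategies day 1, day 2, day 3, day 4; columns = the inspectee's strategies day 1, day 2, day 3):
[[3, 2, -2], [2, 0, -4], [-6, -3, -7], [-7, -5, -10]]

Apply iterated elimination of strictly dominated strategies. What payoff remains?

Row day 3 is strictly dominated by row day 1 (3>-6, 2>-3, -2>-7); eliminate day 3.
Row day 2 is strictly dominated by row day 1 (3>2, 2>0, -2>-4); eliminate day 2.
Column day 1 is strictly dominated by day 3 for the inspectee (-2<3, -10<-7); eliminate day 1.
Row day 4 is strictly dominated by row day 1 (2>-5, -2>-10); eliminate day 4.
Column day 2 is strictly dominated by day 3 for the inspectee (-2<2); eliminate day 2.
Only (day 1, day 3) remains, with payoff -2.

-2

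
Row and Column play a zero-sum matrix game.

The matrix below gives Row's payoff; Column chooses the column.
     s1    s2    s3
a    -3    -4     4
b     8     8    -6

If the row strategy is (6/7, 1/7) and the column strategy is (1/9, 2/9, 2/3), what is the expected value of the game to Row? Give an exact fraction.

Against (1/9, 2/9, 2/3), each row's expected payoff is a: 13/9; b: -4/3.
Taking the (6/7, 1/7)-weighted average: (6/7)·(13/9) + (1/7)·(-4/3) = 22/21.

22/21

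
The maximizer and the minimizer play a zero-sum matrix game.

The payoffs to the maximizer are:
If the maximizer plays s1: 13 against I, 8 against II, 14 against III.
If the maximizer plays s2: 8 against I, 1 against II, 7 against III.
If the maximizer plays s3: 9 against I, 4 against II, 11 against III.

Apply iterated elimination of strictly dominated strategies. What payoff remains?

8

Row s3 is strictly dominated by row s1 (13>9, 8>4, 14>11); eliminate s3.
Column III is strictly dominated by II for the minimizer (8<14, 1<7); eliminate III.
Row s2 is strictly dominated by row s1 (13>8, 8>1); eliminate s2.
Column I is strictly dominated by II for the minimizer (8<13); eliminate I.
Only (s1, II) remains, with payoff 8.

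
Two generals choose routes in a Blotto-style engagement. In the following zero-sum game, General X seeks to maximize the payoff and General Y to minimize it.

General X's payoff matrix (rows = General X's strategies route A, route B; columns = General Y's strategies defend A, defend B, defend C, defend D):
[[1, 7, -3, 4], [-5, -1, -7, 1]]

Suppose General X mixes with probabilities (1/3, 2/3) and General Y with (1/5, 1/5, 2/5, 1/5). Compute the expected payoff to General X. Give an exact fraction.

-32/15

Against (1/5, 1/5, 2/5, 1/5), each row's expected payoff is route A: 6/5; route B: -19/5.
Taking the (1/3, 2/3)-weighted average: (1/3)·(6/5) + (2/3)·(-19/5) = -32/15.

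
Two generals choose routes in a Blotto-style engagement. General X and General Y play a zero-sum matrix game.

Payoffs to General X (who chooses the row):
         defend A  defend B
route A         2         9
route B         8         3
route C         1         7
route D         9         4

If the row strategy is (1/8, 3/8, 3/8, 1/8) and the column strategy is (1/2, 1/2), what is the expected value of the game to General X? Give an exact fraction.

Against (1/2, 1/2), each row's expected payoff is route A: 11/2; route B: 11/2; route C: 4; route D: 13/2.
Taking the (1/8, 3/8, 3/8, 1/8)-weighted average: (1/8)·(11/2) + (3/8)·(11/2) + (3/8)·(4) + (1/8)·(13/2) = 81/16.

81/16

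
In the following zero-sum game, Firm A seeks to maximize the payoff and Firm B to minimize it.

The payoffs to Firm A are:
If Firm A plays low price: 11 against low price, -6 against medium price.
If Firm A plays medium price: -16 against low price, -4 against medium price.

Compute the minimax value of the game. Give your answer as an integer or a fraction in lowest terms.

-140/29

Row minima are -6 and -16, so Firm A's maximin is -6; column maxima are 11 and -4, so Firm B's minimax is -4. These differ, so the equilibrium is in mixed strategies.
Let Firm A play low price with probability p. Firm B is indifferent when 11p − 16(1−p) = −6p − 4(1−p), giving p = 12/29.
Let Firm B play low price with probability q. Firm A is indifferent when 11q − 6(1−q) = −16q − 4(1−q), giving q = 2/29.
The value is 11·(2/29) + (-6)·(27/29) = -140/29.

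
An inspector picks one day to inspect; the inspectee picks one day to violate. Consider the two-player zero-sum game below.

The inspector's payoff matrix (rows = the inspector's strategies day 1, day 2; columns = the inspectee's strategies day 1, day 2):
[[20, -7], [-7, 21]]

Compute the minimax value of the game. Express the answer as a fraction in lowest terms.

Row minima are -7 and -7, so the inspector's maximin is -7; column maxima are 20 and 21, so the inspectee's minimax is 20. These differ, so the equilibrium is in mixed strategies.
Let the inspector play day 1 with probability p. The inspectee is indifferent when 20p − 7(1−p) = −7p + 21(1−p), giving p = 28/55.
Let the inspectee play day 1 with probability q. The inspector is indifferent when 20q − 7(1−q) = −7q + 21(1−q), giving q = 28/55.
The value is 20·(28/55) + (-7)·(27/55) = 371/55.

371/55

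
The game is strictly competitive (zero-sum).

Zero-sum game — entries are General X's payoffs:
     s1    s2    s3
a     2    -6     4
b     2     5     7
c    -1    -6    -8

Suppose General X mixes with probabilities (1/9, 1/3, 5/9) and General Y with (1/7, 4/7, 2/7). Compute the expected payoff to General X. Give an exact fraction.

-37/21

Against (1/7, 4/7, 2/7), each row's expected payoff is a: -2; b: 36/7; c: -41/7.
Taking the (1/9, 1/3, 5/9)-weighted average: (1/9)·(-2) + (1/3)·(36/7) + (5/9)·(-41/7) = -37/21.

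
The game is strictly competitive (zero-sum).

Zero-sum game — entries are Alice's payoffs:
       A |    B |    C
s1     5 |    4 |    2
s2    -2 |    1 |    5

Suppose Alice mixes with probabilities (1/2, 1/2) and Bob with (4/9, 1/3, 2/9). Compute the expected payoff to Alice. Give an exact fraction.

Against (4/9, 1/3, 2/9), each row's expected payoff is s1: 4; s2: 5/9.
Taking the (1/2, 1/2)-weighted average: (1/2)·(4) + (1/2)·(5/9) = 41/18.

41/18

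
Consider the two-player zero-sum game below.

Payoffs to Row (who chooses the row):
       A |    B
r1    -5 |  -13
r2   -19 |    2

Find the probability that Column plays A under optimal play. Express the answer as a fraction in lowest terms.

Row minima are -13 and -19, so Row's maximin is -13; column maxima are -5 and 2, so Column's minimax is -5. These differ, so the equilibrium is in mixed strategies.
Let Column play A with probability q. Row is indifferent when −5q − 13(1−q) = −19q + 2(1−q), giving q = 15/29.

15/29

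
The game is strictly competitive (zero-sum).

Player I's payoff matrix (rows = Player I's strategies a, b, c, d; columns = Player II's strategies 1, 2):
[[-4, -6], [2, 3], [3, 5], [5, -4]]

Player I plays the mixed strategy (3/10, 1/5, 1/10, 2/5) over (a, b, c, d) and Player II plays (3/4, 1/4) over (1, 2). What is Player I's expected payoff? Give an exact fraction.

11/20

Against (3/4, 1/4), each row's expected payoff is a: -9/2; b: 9/4; c: 7/2; d: 11/4.
Taking the (3/10, 1/5, 1/10, 2/5)-weighted average: (3/10)·(-9/2) + (1/5)·(9/4) + (1/10)·(7/2) + (2/5)·(11/4) = 11/20.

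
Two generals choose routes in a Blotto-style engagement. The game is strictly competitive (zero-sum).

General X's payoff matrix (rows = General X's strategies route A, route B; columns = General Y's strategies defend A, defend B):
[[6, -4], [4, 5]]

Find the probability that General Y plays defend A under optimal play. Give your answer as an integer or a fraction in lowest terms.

Row minima are -4 and 4, so General X's maximin is 4; column maxima are 6 and 5, so General Y's minimax is 5. These differ, so the equilibrium is in mixed strategies.
Let General Y play defend A with probability q. General X is indifferent when 6q − 4(1−q) = 4q + 5(1−q), giving q = 9/11.

9/11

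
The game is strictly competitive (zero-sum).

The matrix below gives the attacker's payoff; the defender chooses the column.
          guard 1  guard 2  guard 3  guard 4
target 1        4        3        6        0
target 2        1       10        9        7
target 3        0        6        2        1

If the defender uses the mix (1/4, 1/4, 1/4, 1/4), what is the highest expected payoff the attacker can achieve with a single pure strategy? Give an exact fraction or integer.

target 1: (4)·(1/4) + (3)·(1/4) + (6)·(1/4) + (0)·(1/4) = 13/4.
target 2: (1)·(1/4) + (10)·(1/4) + (9)·(1/4) + (7)·(1/4) = 27/4.
target 3: (0)·(1/4) + (6)·(1/4) + (2)·(1/4) + (1)·(1/4) = 9/4.
The best pure response is target 2 with expected payoff 27/4.

27/4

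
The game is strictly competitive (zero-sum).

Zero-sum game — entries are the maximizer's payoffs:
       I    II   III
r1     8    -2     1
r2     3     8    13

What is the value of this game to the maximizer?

Column III is strictly dominated by II for the minimizer (it gives the maximizer more in every row).
The remaining 2×2 game on (r1, r2) × (I, II) has no saddle point. Let the maximizer play r1 with probability p; indifference gives 8p + 3(1−p) = −2p + 8(1−p), so p = 1/3.
Similarly the minimizer's optimal q on I is 2/3, and the value is 8·(2/3) + (-2)·(1/3) = 14/3.

14/3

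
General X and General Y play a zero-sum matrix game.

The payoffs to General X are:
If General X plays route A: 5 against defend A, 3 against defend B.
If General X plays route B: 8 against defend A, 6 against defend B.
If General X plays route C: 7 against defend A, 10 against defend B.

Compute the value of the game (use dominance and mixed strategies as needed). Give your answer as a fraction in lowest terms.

38/5

Row route A is strictly dominated by row route B, so General X never plays it.
The remaining 2×2 game on (route B, route C) × (defend A, defend B) has no saddle point. Let General X play route B with probability p; indifference gives 8p + 7(1−p) = 6p + 10(1−p), so p = 3/5.
Similarly General Y's optimal q on defend A is 4/5, and the value is 8·(4/5) + (6)·(1/5) = 38/5.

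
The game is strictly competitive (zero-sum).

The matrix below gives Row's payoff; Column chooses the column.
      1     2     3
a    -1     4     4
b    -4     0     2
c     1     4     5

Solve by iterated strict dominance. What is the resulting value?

1

Column 3 is strictly dominated by 1 for Column (-1<4, -4<2, 1<5); eliminate 3.
Column 2 is strictly dominated by 1 for Column (-1<4, -4<0, 1<4); eliminate 2.
Row a is strictly dominated by row c (1>-1); eliminate a.
Row b is strictly dominated by row c (1>-4); eliminate b.
Only (c, 1) remains, with payoff 1.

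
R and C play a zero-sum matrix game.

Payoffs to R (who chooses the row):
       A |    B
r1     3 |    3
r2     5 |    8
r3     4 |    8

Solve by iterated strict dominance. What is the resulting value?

Row r1 is strictly dominated by row r2 (5>3, 8>3); eliminate r1.
Column B is strictly dominated by A for C (5<8, 4<8); eliminate B.
Row r3 is strictly dominated by row r2 (5>4); eliminate r3.
Only (r2, A) remains, with payoff 5.

5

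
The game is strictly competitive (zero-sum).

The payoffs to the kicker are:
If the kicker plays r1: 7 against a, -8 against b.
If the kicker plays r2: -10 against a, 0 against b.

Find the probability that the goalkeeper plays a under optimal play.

8/25

Row minima are -8 and -10, so the kicker's maximin is -8; column maxima are 7 and 0, so the goalkeeper's minimax is 0. These differ, so the equilibrium is in mixed strategies.
Let the goalkeeper play a with probability q. The kicker is indifferent when 7q − 8(1−q) = −10q, giving q = 8/25.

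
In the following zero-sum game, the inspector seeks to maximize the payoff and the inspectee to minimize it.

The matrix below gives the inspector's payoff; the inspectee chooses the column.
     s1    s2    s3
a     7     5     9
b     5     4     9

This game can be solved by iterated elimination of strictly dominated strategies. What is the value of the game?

Column s1 is strictly dominated by s2 for the inspectee (5<7, 4<5); eliminate s1.
Column s3 is strictly dominated by s2 for the inspectee (5<9, 4<9); eliminate s3.
Row b is strictly dominated by row a (5>4); eliminate b.
Only (a, s2) remains, with payoff 5.

5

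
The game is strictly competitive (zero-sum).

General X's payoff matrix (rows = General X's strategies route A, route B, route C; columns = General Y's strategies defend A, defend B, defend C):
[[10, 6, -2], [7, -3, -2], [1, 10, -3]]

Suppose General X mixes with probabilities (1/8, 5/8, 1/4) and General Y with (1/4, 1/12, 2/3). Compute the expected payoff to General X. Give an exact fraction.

1/12

Against (1/4, 1/12, 2/3), each row's expected payoff is route A: 5/3; route B: 1/6; route C: -11/12.
Taking the (1/8, 5/8, 1/4)-weighted average: (1/8)·(5/3) + (5/8)·(1/6) + (1/4)·(-11/12) = 1/12.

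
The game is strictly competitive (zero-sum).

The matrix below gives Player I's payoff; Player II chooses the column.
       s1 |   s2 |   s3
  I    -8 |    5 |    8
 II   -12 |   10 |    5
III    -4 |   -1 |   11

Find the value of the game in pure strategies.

Row minima: -8, -12, -4 → Player I's maximin is -4.
Column maxima: -4, 10, 11 → Player II's minimax is -4.
They coincide at (III, s1), so the value is -4.

-4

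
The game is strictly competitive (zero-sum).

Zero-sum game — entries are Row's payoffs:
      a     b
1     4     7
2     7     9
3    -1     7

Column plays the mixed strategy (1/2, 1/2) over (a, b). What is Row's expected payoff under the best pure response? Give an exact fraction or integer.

8

1: (4)·(1/2) + (7)·(1/2) = 11/2.
2: (7)·(1/2) + (9)·(1/2) = 8.
3: (-1)·(1/2) + (7)·(1/2) = 3.
The best pure response is 2 with expected payoff 8.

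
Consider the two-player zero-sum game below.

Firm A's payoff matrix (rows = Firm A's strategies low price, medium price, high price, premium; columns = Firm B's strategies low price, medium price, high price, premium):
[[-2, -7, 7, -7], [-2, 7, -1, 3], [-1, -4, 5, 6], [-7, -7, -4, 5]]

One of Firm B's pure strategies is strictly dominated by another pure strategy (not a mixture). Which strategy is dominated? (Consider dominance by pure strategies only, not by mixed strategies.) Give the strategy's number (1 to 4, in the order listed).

3

Firm B prefers columns that give Firm A less. Compare high price with low price: -2 < 7, -2 < -1, -1 < 5, -7 < -4.
So low price strictly dominates high price for Firm B; high price is strictly dominated.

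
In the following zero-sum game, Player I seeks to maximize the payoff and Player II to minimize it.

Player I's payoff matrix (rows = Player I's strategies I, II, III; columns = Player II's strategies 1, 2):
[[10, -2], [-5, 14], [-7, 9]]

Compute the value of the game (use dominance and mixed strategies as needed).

Row III is strictly dominated by row II, so Player I never plays it.
The remaining 2×2 game on (I, II) × (1, 2) has no saddle point. Let Player I play I with probability p; indifference gives 10p − 5(1−p) = −2p + 14(1−p), so p = 19/31.
Similarly Player II's optimal q on 1 is 16/31, and the value is 10·(16/31) + (-2)·(15/31) = 130/31.

130/31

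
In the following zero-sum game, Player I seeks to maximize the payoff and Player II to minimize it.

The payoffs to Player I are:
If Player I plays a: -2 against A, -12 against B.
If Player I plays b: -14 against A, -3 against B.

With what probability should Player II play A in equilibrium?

Row minima are -12 and -14, so Player I's maximin is -12; column maxima are -2 and -3, so Player II's minimax is -3. These differ, so the equilibrium is in mixed strategies.
Let Player II play A with probability q. Player I is indifferent when −2q − 12(1−q) = −14q − 3(1−q), giving q = 3/7.

3/7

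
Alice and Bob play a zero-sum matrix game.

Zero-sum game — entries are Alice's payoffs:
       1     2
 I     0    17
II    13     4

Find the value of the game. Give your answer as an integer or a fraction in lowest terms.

17/2

Row minima are 0 and 4, so Alice's maximin is 4; column maxima are 13 and 17, so Bob's minimax is 13. These differ, so the equilibrium is in mixed strategies.
Let Alice play I with probability p. Bob is indifferent when 13(1−p) = 17p + 4(1−p), giving p = 9/26.
Let Bob play 1 with probability q. Alice is indifferent when 17(1−q) = 13q + 4(1−q), giving q = 1/2.
The value is 0·(1/2) + (17)·(1/2) = 17/2.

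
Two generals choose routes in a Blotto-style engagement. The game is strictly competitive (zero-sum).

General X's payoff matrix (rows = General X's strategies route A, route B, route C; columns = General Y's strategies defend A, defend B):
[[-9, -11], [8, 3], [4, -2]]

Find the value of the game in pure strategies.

Row minima: -11, 3, -2 → General X's maximin is 3.
Column maxima: 8, 3 → General Y's minimax is 3.
They coincide at (route B, defend B), so the value is 3.

3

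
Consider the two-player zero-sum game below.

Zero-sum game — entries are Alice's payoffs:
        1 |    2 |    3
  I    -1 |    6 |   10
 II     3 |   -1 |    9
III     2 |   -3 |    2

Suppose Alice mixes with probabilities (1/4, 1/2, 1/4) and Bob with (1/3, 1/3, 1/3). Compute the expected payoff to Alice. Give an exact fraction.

19/6

Against (1/3, 1/3, 1/3), each row's expected payoff is I: 5; II: 11/3; III: 1/3.
Taking the (1/4, 1/2, 1/4)-weighted average: (1/4)·(5) + (1/2)·(11/3) + (1/4)·(1/3) = 19/6.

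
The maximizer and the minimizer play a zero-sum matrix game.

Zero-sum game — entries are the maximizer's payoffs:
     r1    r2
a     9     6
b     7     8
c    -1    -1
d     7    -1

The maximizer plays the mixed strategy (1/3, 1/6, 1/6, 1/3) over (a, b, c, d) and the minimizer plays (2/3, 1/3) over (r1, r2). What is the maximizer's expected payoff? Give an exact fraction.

Against (2/3, 1/3), each row's expected payoff is a: 8; b: 22/3; c: -1; d: 13/3.
Taking the (1/3, 1/6, 1/6, 1/3)-weighted average: (1/3)·(8) + (1/6)·(22/3) + (1/6)·(-1) + (1/3)·(13/3) = 31/6.

31/6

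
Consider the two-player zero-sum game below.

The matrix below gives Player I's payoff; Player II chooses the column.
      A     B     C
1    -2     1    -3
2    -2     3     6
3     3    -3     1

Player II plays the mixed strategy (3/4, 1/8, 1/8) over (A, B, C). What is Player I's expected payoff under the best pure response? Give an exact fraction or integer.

2

1: (-2)·(3/4) + (1)·(1/8) + (-3)·(1/8) = -7/4.
2: (-2)·(3/4) + (3)·(1/8) + (6)·(1/8) = -3/8.
3: (3)·(3/4) + (-3)·(1/8) + (1)·(1/8) = 2.
The best pure response is 3 with expected payoff 2.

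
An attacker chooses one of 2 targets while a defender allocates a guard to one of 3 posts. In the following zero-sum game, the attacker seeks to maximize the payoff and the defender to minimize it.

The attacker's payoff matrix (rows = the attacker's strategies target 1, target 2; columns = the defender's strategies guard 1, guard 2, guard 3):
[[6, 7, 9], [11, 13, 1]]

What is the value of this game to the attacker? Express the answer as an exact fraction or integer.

93/13

Column guard 2 is strictly dominated by guard 1 for the defender (it gives the attacker more in every row).
The remaining 2×2 game on (target 1, target 2) × (guard 1, guard 3) has no saddle point. Let the attacker play target 1 with probability p; indifference gives 6p + 11(1−p) = 9p + (1−p), so p = 10/13.
Similarly the defender's optimal q on guard 1 is 8/13, and the value is 6·(8/13) + (9)·(5/13) = 93/13.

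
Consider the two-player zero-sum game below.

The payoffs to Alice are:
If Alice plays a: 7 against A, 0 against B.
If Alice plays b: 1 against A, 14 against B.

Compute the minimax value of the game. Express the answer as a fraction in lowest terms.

Row minima are 0 and 1, so Alice's maximin is 1; column maxima are 7 and 14, so Bob's minimax is 7. These differ, so the equilibrium is in mixed strategies.
Let Alice play a with probability p. Bob is indifferent when 7p + (1−p) = 14(1−p), giving p = 13/20.
Let Bob play A with probability q. Alice is indifferent when 7q = q + 14(1−q), giving q = 7/10.
The value is 7·(7/10) + (0)·(3/10) = 49/10.

49/10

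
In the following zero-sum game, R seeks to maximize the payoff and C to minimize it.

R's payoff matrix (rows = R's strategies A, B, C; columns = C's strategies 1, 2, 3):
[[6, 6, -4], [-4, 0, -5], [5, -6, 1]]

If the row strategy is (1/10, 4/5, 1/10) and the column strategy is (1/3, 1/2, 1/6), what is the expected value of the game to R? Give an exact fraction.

Against (1/3, 1/2, 1/6), each row's expected payoff is A: 13/3; B: -13/6; C: -7/6.
Taking the (1/10, 4/5, 1/10)-weighted average: (1/10)·(13/3) + (4/5)·(-13/6) + (1/10)·(-7/6) = -17/12.

-17/12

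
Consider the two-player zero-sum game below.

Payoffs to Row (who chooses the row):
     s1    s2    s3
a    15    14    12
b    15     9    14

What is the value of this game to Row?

Column s1 is strictly dominated by s3 for Column (it gives Row more in every row).
The remaining 2×2 game on (a, b) × (s2, s3) has no saddle point. Let Row play a with probability p; indifference gives 14p + 9(1−p) = 12p + 14(1−p), so p = 5/7.
Similarly Column's optimal q on s2 is 2/7, and the value is 14·(2/7) + (12)·(5/7) = 88/7.

88/7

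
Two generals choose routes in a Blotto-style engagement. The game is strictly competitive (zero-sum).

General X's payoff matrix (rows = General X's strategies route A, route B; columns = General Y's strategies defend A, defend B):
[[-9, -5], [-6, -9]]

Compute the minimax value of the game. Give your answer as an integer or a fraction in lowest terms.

Row minima are -9 and -9, so General X's maximin is -9; column maxima are -6 and -5, so General Y's minimax is -6. These differ, so the equilibrium is in mixed strategies.
Let General X play route A with probability p. General Y is indifferent when −9p − 6(1−p) = −5p − 9(1−p), giving p = 3/7.
Let General Y play defend A with probability q. General X is indifferent when −9q − 5(1−q) = −6q − 9(1−q), giving q = 4/7.
The value is -9·(4/7) + (-5)·(3/7) = -51/7.

-51/7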